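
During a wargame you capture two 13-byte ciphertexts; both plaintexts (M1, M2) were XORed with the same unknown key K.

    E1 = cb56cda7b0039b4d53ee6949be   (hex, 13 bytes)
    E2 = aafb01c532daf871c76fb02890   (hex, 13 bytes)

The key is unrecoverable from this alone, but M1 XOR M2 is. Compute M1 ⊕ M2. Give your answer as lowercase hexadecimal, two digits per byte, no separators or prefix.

E1 ⊕ E2 = (M1 ⊕ K) ⊕ (M2 ⊕ K) = M1 ⊕ M2 — the shared key cancels under XOR.
11001011 XOR 10101010 = 01100001
01010110 XOR 11111011 = 10101101
11001101 XOR 00000001 = 11001100
10100111 XOR 11000101 = 01100010
10110000 XOR 00110010 = 10000010
00000011 XOR 11011010 = 11011001
10011011 XOR 11111000 = 01100011
01001101 XOR 01110001 = 00111100
01010011 XOR 11000111 = 10010100
11101110 XOR 01101111 = 10000001
01101001 XOR 10110000 = 11011001
01001001 XOR 00101000 = 01100001
10111110 XOR 10010000 = 00101110

61adcc6282d9633c9481d9612e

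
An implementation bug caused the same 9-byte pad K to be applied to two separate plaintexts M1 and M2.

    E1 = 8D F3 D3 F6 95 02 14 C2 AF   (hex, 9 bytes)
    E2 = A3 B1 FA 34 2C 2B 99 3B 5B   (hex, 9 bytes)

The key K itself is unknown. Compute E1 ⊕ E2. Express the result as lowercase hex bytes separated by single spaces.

E1 ⊕ E2 = (M1 ⊕ K) ⊕ (M2 ⊕ K) = M1 ⊕ M2 — the shared key cancels under XOR.
byte 0: 8d XOR a3 = 2e
byte 1: f3 XOR b1 = 42
byte 2: d3 XOR fa = 29
byte 3: f6 XOR 34 = c2
byte 4: 95 XOR 2c = b9
byte 5: 02 XOR 2b = 29
byte 6: 14 XOR 99 = 8d
byte 7: c2 XOR 3b = f9
byte 8: af XOR 5b = f4

2e 42 29 c2 b9 29 8d f9 f4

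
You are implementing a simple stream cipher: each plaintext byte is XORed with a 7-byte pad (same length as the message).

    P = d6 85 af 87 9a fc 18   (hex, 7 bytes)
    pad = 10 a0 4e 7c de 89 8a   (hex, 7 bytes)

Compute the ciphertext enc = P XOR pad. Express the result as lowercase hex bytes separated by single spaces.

XOR is its own inverse, so applying the key byte-wise gives the result directly.
214 xor  16 = 198
133 xor 160 =  37
175 xor  78 = 225
135 xor 124 = 251
154 xor 222 =  68
252 xor 137 = 117
 24 xor 138 = 146

c6 25 e1 fb 44 75 92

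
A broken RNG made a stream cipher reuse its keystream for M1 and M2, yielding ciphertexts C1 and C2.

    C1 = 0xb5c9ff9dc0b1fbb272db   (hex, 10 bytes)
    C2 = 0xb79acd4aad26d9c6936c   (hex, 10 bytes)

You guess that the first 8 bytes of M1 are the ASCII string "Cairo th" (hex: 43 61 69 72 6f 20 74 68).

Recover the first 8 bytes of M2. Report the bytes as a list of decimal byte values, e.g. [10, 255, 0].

[65, 50, 91, 165, 2, 183, 86, 28]

First, C1 ⊕ C2 = (M1 ⊕ K) ⊕ (M2 ⊕ K) = M1 ⊕ M2, so the key drops out. Then M2 = (M1 ⊕ M2) ⊕ M1 over the first 8 bytes.
byte 0: (b5 ^ b7) ^ 43 = 02 ^ 43 = 41
byte 1: (c9 ^ 9a) ^ 61 = 53 ^ 61 = 32
byte 2: (ff ^ cd) ^ 69 = 32 ^ 69 = 5b
byte 3: (9d ^ 4a) ^ 72 = d7 ^ 72 = a5
byte 4: (c0 ^ ad) ^ 6f = 6d ^ 6f = 02
byte 5: (b1 ^ 26) ^ 20 = 97 ^ 20 = b7
byte 6: (fb ^ d9) ^ 74 = 22 ^ 74 = 56
byte 7: (b2 ^ c6) ^ 68 = 74 ^ 68 = 1c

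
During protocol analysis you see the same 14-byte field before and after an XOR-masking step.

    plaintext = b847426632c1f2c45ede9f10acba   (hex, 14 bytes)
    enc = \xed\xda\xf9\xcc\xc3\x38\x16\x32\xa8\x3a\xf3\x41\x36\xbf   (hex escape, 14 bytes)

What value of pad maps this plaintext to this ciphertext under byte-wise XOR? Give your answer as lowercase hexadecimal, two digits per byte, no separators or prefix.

Since enc = plaintext ⊕ pad, XORing both sides with plaintext gives pad = plaintext ⊕ enc.
10111000 XOR 11101101 = 01010101
01000111 XOR 11011010 = 10011101
01000010 XOR 11111001 = 10111011
01100110 XOR 11001100 = 10101010
00110010 XOR 11000011 = 11110001
11000001 XOR 00111000 = 11111001
11110010 XOR 00010110 = 11100100
11000100 XOR 00110010 = 11110110
01011110 XOR 10101000 = 11110110
11011110 XOR 00111010 = 11100100
10011111 XOR 11110011 = 01101100
00010000 XOR 01000001 = 01010001
10101100 XOR 00110110 = 10011010
10111010 XOR 10111111 = 00000101

559dbbaaf1f9e4f6f6e46c519a05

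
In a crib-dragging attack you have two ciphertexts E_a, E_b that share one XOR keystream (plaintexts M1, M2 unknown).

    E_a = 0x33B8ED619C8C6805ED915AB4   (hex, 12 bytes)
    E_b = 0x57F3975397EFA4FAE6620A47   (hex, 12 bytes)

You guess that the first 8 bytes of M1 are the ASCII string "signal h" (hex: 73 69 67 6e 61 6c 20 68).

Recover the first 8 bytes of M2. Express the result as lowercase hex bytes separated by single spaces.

First, E_a ⊕ E_b = (M1 ⊕ K) ⊕ (M2 ⊕ K) = M1 ⊕ M2, so the key drops out. Then M2 = (M1 ⊕ M2) ⊕ M1 over the first 8 bytes.
byte 0: (33 xor 57) xor 73 = 64 xor 73 = 17
byte 1: (b8 xor f3) xor 69 = 4b xor 69 = 22
byte 2: (ed xor 97) xor 67 = 7a xor 67 = 1d
byte 3: (61 xor 53) xor 6e = 32 xor 6e = 5c
byte 4: (9c xor 97) xor 61 = 0b xor 61 = 6a
byte 5: (8c xor ef) xor 6c = 63 xor 6c = 0f
byte 6: (68 xor a4) xor 20 = cc xor 20 = ec
byte 7: (05 xor fa) xor 68 = ff xor 68 = 97

17 22 1d 5c 6a 0f ec 97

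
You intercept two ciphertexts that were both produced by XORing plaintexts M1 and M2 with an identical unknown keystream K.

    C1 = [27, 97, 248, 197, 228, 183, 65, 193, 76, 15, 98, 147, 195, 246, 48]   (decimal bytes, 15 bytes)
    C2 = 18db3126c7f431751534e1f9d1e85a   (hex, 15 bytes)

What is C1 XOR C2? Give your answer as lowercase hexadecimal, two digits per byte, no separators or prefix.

C1 ⊕ C2 = (M1 ⊕ K) ⊕ (M2 ⊕ K) = M1 ⊕ M2 — the shared key cancels under XOR.
00011011 ⊕ 00011000 = 00000011
01100001 ⊕ 11011011 = 10111010
11111000 ⊕ 00110001 = 11001001
11000101 ⊕ 00100110 = 11100011
11100100 ⊕ 11000111 = 00100011
10110111 ⊕ 11110100 = 01000011
01000001 ⊕ 00110001 = 01110000
11000001 ⊕ 01110101 = 10110100
01001100 ⊕ 00010101 = 01011001
00001111 ⊕ 00110100 = 00111011
01100010 ⊕ 11100001 = 10000011
10010011 ⊕ 11111001 = 01101010
11000011 ⊕ 11010001 = 00010010
11110110 ⊕ 11101000 = 00011110
00110000 ⊕ 01011010 = 01101010

03bac9e3234370b4593b836a121e6a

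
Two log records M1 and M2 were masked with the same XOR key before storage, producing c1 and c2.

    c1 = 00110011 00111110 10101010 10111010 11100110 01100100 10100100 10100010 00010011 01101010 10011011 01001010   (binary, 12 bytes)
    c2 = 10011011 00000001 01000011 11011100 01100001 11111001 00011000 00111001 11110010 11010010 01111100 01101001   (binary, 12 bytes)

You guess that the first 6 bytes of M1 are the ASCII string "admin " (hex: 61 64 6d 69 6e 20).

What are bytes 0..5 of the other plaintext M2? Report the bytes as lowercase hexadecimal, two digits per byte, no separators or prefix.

First, c1 ⊕ c2 = (M1 ⊕ K) ⊕ (M2 ⊕ K) = M1 ⊕ M2, so the key drops out. Then M2 = (M1 ⊕ M2) ⊕ M1 over the first 6 bytes.
byte 0: (33 ⊕ 9b) ⊕ 61 = a8 ⊕ 61 = c9
byte 1: (3e ⊕ 01) ⊕ 64 = 3f ⊕ 64 = 5b
byte 2: (aa ⊕ 43) ⊕ 6d = e9 ⊕ 6d = 84
byte 3: (ba ⊕ dc) ⊕ 69 = 66 ⊕ 69 = 0f
byte 4: (e6 ⊕ 61) ⊕ 6e = 87 ⊕ 6e = e9
byte 5: (64 ⊕ f9) ⊕ 20 = 9d ⊕ 20 = bd

c95b840fe9bd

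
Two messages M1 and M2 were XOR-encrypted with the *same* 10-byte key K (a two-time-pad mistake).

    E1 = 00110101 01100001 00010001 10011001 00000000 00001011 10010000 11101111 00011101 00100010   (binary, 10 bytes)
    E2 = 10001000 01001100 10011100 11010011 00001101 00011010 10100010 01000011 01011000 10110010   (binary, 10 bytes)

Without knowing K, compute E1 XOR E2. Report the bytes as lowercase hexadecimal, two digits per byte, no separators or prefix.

E1 ⊕ E2 = (M1 ⊕ K) ⊕ (M2 ⊕ K) = M1 ⊕ M2 — the shared key cancels under XOR.
 53 ^ 136 = 189
 97 ^  76 =  45
 17 ^ 156 = 141
153 ^ 211 =  74
  0 ^  13 =  13
 11 ^  26 =  17
144 ^ 162 =  50
239 ^  67 = 172
 29 ^  88 =  69
 34 ^ 178 = 144

bd2d8d4a0d1132ac4590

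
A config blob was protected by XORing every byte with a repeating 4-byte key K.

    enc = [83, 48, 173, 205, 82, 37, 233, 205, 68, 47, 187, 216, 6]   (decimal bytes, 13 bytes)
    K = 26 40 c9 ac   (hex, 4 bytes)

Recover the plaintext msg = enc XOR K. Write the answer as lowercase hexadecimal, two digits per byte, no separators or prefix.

7570646174652061626f727420

The 4-byte key repeats, so the effective keystream is 26 40 c9 ac 26 40 c9 ac 26 40 c9 ac 26.
byte 0: 53 ⊕ 26 = 75
byte 1: 30 ⊕ 40 = 70
byte 2: ad ⊕ c9 = 64
byte 3: cd ⊕ ac = 61
byte 4: 52 ⊕ 26 = 74
byte 5: 25 ⊕ 40 = 65
byte 6: e9 ⊕ c9 = 20
byte 7: cd ⊕ ac = 61
byte 8: 44 ⊕ 26 = 62
byte 9: 2f ⊕ 40 = 6f
byte 10: bb ⊕ c9 = 72
byte 11: d8 ⊕ ac = 74
byte 12: 06 ⊕ 26 = 20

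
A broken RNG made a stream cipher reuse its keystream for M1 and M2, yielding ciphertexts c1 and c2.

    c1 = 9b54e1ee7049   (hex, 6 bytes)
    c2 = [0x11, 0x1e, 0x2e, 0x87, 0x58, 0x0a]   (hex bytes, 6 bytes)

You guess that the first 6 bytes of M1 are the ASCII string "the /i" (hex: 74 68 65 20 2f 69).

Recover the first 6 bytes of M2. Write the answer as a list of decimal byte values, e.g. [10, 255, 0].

[254, 34, 170, 73, 7, 42]

First, c1 ⊕ c2 = (M1 ⊕ K) ⊕ (M2 ⊕ K) = M1 ⊕ M2, so the key drops out. Then M2 = (M1 ⊕ M2) ⊕ M1 over the first 6 bytes.
byte 0: (9b xor 11) xor 74 = 8a xor 74 = fe
byte 1: (54 xor 1e) xor 68 = 4a xor 68 = 22
byte 2: (e1 xor 2e) xor 65 = cf xor 65 = aa
byte 3: (ee xor 87) xor 20 = 69 xor 20 = 49
byte 4: (70 xor 58) xor 2f = 28 xor 2f = 07
byte 5: (49 xor 0a) xor 69 = 43 xor 69 = 2a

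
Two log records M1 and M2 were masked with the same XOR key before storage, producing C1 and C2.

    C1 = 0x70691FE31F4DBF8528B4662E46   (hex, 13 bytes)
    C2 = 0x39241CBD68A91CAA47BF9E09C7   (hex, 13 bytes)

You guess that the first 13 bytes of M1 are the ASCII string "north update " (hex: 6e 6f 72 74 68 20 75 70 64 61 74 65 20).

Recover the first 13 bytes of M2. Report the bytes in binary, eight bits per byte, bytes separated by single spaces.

First, C1 ⊕ C2 = (M1 ⊕ K) ⊕ (M2 ⊕ K) = M1 ⊕ M2, so the key drops out. Then M2 = (M1 ⊕ M2) ⊕ M1 over the first 13 bytes.
byte 0: (70 ^ 39) ^ 6e = 49 ^ 6e = 27
byte 1: (69 ^ 24) ^ 6f = 4d ^ 6f = 22
byte 2: (1f ^ 1c) ^ 72 = 03 ^ 72 = 71
byte 3: (e3 ^ bd) ^ 74 = 5e ^ 74 = 2a
byte 4: (1f ^ 68) ^ 68 = 77 ^ 68 = 1f
byte 5: (4d ^ a9) ^ 20 = e4 ^ 20 = c4
byte 6: (bf ^ 1c) ^ 75 = a3 ^ 75 = d6
byte 7: (85 ^ aa) ^ 70 = 2f ^ 70 = 5f
byte 8: (28 ^ 47) ^ 64 = 6f ^ 64 = 0b
byte 9: (b4 ^ bf) ^ 61 = 0b ^ 61 = 6a
byte 10: (66 ^ 9e) ^ 74 = f8 ^ 74 = 8c
byte 11: (2e ^ 09) ^ 65 = 27 ^ 65 = 42
byte 12: (46 ^ c7) ^ 20 = 81 ^ 20 = a1

00100111 00100010 01110001 00101010 00011111 11000100 11010110 01011111 00001011 01101010 10001100 01000010 10100001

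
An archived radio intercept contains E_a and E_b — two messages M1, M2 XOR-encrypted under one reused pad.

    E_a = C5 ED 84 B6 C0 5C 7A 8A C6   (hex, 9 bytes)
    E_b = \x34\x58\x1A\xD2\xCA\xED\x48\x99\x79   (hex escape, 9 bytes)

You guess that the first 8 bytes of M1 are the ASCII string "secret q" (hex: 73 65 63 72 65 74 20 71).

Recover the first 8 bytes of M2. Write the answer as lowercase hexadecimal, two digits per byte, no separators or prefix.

82d0fd166fc51262

First, E_a ⊕ E_b = (M1 ⊕ K) ⊕ (M2 ⊕ K) = M1 ⊕ M2, so the key drops out. Then M2 = (M1 ⊕ M2) ⊕ M1 over the first 8 bytes.
byte 0: (c5 XOR 34) XOR 73 = f1 XOR 73 = 82
byte 1: (ed XOR 58) XOR 65 = b5 XOR 65 = d0
byte 2: (84 XOR 1a) XOR 63 = 9e XOR 63 = fd
byte 3: (b6 XOR d2) XOR 72 = 64 XOR 72 = 16
byte 4: (c0 XOR ca) XOR 65 = 0a XOR 65 = 6f
byte 5: (5c XOR ed) XOR 74 = b1 XOR 74 = c5
byte 6: (7a XOR 48) XOR 20 = 32 XOR 20 = 12
byte 7: (8a XOR 99) XOR 71 = 13 XOR 71 = 62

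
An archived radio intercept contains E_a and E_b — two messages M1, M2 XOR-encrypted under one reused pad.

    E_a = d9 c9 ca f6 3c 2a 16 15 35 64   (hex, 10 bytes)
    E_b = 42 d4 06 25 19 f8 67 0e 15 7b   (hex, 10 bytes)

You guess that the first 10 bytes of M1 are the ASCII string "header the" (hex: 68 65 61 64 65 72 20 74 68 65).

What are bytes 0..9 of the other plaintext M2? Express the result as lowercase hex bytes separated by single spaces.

First, E_a ⊕ E_b = (M1 ⊕ K) ⊕ (M2 ⊕ K) = M1 ⊕ M2, so the key drops out. Then M2 = (M1 ⊕ M2) ⊕ M1 over the first 10 bytes.
byte 0: (d9 ^ 42) ^ 68 = 9b ^ 68 = f3
byte 1: (c9 ^ d4) ^ 65 = 1d ^ 65 = 78
byte 2: (ca ^ 06) ^ 61 = cc ^ 61 = ad
byte 3: (f6 ^ 25) ^ 64 = d3 ^ 64 = b7
byte 4: (3c ^ 19) ^ 65 = 25 ^ 65 = 40
byte 5: (2a ^ f8) ^ 72 = d2 ^ 72 = a0
byte 6: (16 ^ 67) ^ 20 = 71 ^ 20 = 51
byte 7: (15 ^ 0e) ^ 74 = 1b ^ 74 = 6f
byte 8: (35 ^ 15) ^ 68 = 20 ^ 68 = 48
byte 9: (64 ^ 7b) ^ 65 = 1f ^ 65 = 7a

f3 78 ad b7 40 a0 51 6f 48 7a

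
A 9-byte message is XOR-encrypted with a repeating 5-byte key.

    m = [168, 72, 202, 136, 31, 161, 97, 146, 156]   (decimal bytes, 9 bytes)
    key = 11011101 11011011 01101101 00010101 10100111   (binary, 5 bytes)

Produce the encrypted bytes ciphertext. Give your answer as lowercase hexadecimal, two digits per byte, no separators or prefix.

The 5-byte key repeats, so the effective keystream is dd db 6d 15 a7 dd db 6d 15.
byte 0: a8 ^ dd = 75
byte 1: 48 ^ db = 93
byte 2: ca ^ 6d = a7
byte 3: 88 ^ 15 = 9d
byte 4: 1f ^ a7 = b8
byte 5: a1 ^ dd = 7c
byte 6: 61 ^ db = ba
byte 7: 92 ^ 6d = ff
byte 8: 9c ^ 15 = 89

7593a79db87cbaff89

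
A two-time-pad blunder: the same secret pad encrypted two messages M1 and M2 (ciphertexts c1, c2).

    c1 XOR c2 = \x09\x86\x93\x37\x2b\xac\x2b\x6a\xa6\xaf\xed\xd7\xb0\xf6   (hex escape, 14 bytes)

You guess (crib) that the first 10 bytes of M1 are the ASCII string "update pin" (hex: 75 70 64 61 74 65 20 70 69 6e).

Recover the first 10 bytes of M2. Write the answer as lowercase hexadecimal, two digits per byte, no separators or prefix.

7cf6f7565fc90b1acfc1

Since c1 ⊕ c2 = M1 ⊕ M2, XORing with the guessed M1 bytes yields the corresponding M2 bytes: M2 = (c1 ⊕ c2) ⊕ M1.
09 XOR 75 = 7c
86 XOR 70 = f6
93 XOR 64 = f7
37 XOR 61 = 56
2b XOR 74 = 5f
ac XOR 65 = c9
2b XOR 20 = 0b
6a XOR 70 = 1a
a6 XOR 69 = cf
af XOR 6e = c1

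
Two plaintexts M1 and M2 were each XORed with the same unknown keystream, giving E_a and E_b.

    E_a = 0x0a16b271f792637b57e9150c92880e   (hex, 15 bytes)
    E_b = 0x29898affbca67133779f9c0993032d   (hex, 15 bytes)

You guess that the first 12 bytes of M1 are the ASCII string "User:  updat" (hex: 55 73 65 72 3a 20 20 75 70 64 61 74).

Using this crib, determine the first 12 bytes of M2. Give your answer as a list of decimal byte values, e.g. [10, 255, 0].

First, E_a ⊕ E_b = (M1 ⊕ K) ⊕ (M2 ⊕ K) = M1 ⊕ M2, so the key drops out. Then M2 = (M1 ⊕ M2) ⊕ M1 over the first 12 bytes.
byte 0: (0a ⊕ 29) ⊕ 55 = 23 ⊕ 55 = 76
byte 1: (16 ⊕ 89) ⊕ 73 = 9f ⊕ 73 = ec
byte 2: (b2 ⊕ 8a) ⊕ 65 = 38 ⊕ 65 = 5d
byte 3: (71 ⊕ ff) ⊕ 72 = 8e ⊕ 72 = fc
byte 4: (f7 ⊕ bc) ⊕ 3a = 4b ⊕ 3a = 71
byte 5: (92 ⊕ a6) ⊕ 20 = 34 ⊕ 20 = 14
byte 6: (63 ⊕ 71) ⊕ 20 = 12 ⊕ 20 = 32
byte 7: (7b ⊕ 33) ⊕ 75 = 48 ⊕ 75 = 3d
byte 8: (57 ⊕ 77) ⊕ 70 = 20 ⊕ 70 = 50
byte 9: (e9 ⊕ 9f) ⊕ 64 = 76 ⊕ 64 = 12
byte 10: (15 ⊕ 9c) ⊕ 61 = 89 ⊕ 61 = e8
byte 11: (0c ⊕ 09) ⊕ 74 = 05 ⊕ 74 = 71

[118, 236, 93, 252, 113, 20, 50, 61, 80, 18, 232, 113]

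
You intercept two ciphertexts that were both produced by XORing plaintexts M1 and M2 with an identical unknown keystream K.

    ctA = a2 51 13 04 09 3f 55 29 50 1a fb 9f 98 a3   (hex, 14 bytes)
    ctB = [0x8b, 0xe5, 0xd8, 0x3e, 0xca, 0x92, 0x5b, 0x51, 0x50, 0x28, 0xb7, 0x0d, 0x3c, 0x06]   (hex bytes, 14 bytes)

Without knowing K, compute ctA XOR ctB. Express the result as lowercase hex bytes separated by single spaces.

29 b4 cb 3a c3 ad 0e 78 00 32 4c 92 a4 a5

ctA ⊕ ctB = (M1 ⊕ K) ⊕ (M2 ⊕ K) = M1 ⊕ M2 — the shared key cancels under XOR.
a2 ^ 8b = 29
51 ^ e5 = b4
13 ^ d8 = cb
04 ^ 3e = 3a
09 ^ ca = c3
3f ^ 92 = ad
55 ^ 5b = 0e
29 ^ 51 = 78
50 ^ 50 = 00
1a ^ 28 = 32
fb ^ b7 = 4c
9f ^ 0d = 92
98 ^ 3c = a4
a3 ^ 06 = a5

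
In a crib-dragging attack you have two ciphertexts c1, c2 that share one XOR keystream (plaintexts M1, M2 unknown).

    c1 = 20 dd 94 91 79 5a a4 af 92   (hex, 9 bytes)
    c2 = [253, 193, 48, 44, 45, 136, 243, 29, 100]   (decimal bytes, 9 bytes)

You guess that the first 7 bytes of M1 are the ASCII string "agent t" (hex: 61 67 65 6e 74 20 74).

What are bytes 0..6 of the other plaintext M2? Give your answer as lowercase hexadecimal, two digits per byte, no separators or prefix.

bc7bc1d320f223

First, c1 ⊕ c2 = (M1 ⊕ K) ⊕ (M2 ⊕ K) = M1 ⊕ M2, so the key drops out. Then M2 = (M1 ⊕ M2) ⊕ M1 over the first 7 bytes.
byte 0: (20 ⊕ fd) ⊕ 61 = dd ⊕ 61 = bc
byte 1: (dd ⊕ c1) ⊕ 67 = 1c ⊕ 67 = 7b
byte 2: (94 ⊕ 30) ⊕ 65 = a4 ⊕ 65 = c1
byte 3: (91 ⊕ 2c) ⊕ 6e = bd ⊕ 6e = d3
byte 4: (79 ⊕ 2d) ⊕ 74 = 54 ⊕ 74 = 20
byte 5: (5a ⊕ 88) ⊕ 20 = d2 ⊕ 20 = f2
byte 6: (a4 ⊕ f3) ⊕ 74 = 57 ⊕ 74 = 23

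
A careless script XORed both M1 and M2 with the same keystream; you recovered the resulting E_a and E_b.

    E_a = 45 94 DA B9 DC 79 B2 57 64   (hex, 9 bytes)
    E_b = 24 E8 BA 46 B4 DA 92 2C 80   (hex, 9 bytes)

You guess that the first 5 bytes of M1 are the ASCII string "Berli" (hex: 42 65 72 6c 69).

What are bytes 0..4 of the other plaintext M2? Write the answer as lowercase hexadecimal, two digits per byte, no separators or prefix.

2319129301

First, E_a ⊕ E_b = (M1 ⊕ K) ⊕ (M2 ⊕ K) = M1 ⊕ M2, so the key drops out. Then M2 = (M1 ⊕ M2) ⊕ M1 over the first 5 bytes.
byte 0: (45 ⊕ 24) ⊕ 42 = 61 ⊕ 42 = 23
byte 1: (94 ⊕ e8) ⊕ 65 = 7c ⊕ 65 = 19
byte 2: (da ⊕ ba) ⊕ 72 = 60 ⊕ 72 = 12
byte 3: (b9 ⊕ 46) ⊕ 6c = ff ⊕ 6c = 93
byte 4: (dc ⊕ b4) ⊕ 69 = 68 ⊕ 69 = 01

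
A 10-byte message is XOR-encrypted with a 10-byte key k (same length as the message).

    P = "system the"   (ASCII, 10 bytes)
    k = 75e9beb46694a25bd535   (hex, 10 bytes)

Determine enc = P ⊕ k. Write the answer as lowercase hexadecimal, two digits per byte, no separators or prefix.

0690cdc003f9822fbd50

XOR is its own inverse, so applying the key byte-wise gives the result directly.
byte 0: 73 xor 75 = 06
byte 1: 79 xor e9 = 90
byte 2: 73 xor be = cd
byte 3: 74 xor b4 = c0
byte 4: 65 xor 66 = 03
byte 5: 6d xor 94 = f9
byte 6: 20 xor a2 = 82
byte 7: 74 xor 5b = 2f
byte 8: 68 xor d5 = bd
byte 9: 65 xor 35 = 50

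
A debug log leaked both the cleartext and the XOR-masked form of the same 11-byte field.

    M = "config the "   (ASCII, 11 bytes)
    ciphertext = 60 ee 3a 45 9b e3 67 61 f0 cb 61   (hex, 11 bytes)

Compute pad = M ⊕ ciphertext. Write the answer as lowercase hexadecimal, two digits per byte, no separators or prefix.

Since ciphertext = M ⊕ pad, XORing both sides with M gives pad = M ⊕ ciphertext.
byte 0: 63 ⊕ 60 = 03
byte 1: 6f ⊕ ee = 81
byte 2: 6e ⊕ 3a = 54
byte 3: 66 ⊕ 45 = 23
byte 4: 69 ⊕ 9b = f2
byte 5: 67 ⊕ e3 = 84
byte 6: 20 ⊕ 67 = 47
byte 7: 74 ⊕ 61 = 15
byte 8: 68 ⊕ f0 = 98
byte 9: 65 ⊕ cb = ae
byte 10: 20 ⊕ 61 = 41

03815423f284471598ae41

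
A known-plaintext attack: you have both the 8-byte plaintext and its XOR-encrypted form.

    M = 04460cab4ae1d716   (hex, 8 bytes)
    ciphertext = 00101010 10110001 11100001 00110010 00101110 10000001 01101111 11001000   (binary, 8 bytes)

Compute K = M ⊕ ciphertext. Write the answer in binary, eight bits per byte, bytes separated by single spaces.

Since ciphertext = M ⊕ K, XORing both sides with M gives K = M ⊕ ciphertext.
00000100 ⊕ 00101010 = 00101110
01000110 ⊕ 10110001 = 11110111
00001100 ⊕ 11100001 = 11101101
10101011 ⊕ 00110010 = 10011001
01001010 ⊕ 00101110 = 01100100
11100001 ⊕ 10000001 = 01100000
11010111 ⊕ 01101111 = 10111000
00010110 ⊕ 11001000 = 11011110

00101110 11110111 11101101 10011001 01100100 01100000 10111000 11011110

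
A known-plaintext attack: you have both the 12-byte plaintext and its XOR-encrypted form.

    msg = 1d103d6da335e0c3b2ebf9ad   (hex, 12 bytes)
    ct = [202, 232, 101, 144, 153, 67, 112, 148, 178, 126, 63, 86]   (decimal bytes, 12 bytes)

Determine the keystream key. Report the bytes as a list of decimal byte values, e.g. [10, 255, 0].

[215, 248, 88, 253, 58, 118, 144, 87, 0, 149, 198, 251]

Since ct = msg ⊕ key, XORing both sides with msg gives key = msg ⊕ ct.
byte 0: 1d XOR ca = d7
byte 1: 10 XOR e8 = f8
byte 2: 3d XOR 65 = 58
byte 3: 6d XOR 90 = fd
byte 4: a3 XOR 99 = 3a
byte 5: 35 XOR 43 = 76
byte 6: e0 XOR 70 = 90
byte 7: c3 XOR 94 = 57
byte 8: b2 XOR b2 = 00
byte 9: eb XOR 7e = 95
byte 10: f9 XOR 3f = c6
byte 11: ad XOR 56 = fb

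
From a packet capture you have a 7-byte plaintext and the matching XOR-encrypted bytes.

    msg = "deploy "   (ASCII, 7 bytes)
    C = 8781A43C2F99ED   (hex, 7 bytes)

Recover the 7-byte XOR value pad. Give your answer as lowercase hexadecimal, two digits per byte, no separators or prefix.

Since C = msg ⊕ pad, XORing both sides with msg gives pad = msg ⊕ C.
64 ⊕ 87 = e3
65 ⊕ 81 = e4
70 ⊕ a4 = d4
6c ⊕ 3c = 50
6f ⊕ 2f = 40
79 ⊕ 99 = e0
20 ⊕ ed = cd

e3e4d45040e0cd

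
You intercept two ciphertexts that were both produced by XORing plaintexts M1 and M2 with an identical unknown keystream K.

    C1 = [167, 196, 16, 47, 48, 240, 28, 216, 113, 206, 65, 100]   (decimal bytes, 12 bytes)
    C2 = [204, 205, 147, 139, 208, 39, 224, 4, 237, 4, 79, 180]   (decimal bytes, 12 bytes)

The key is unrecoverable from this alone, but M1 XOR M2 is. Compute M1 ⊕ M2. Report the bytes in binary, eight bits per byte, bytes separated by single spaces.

C1 ⊕ C2 = (M1 ⊕ K) ⊕ (M2 ⊕ K) = M1 ⊕ M2 — the shared key cancels under XOR.
a7 ^ cc = 6b
c4 ^ cd = 09
10 ^ 93 = 83
2f ^ 8b = a4
30 ^ d0 = e0
f0 ^ 27 = d7
1c ^ e0 = fc
d8 ^ 04 = dc
71 ^ ed = 9c
ce ^ 04 = ca
41 ^ 4f = 0e
64 ^ b4 = d0

01101011 00001001 10000011 10100100 11100000 11010111 11111100 11011100 10011100 11001010 00001110 11010000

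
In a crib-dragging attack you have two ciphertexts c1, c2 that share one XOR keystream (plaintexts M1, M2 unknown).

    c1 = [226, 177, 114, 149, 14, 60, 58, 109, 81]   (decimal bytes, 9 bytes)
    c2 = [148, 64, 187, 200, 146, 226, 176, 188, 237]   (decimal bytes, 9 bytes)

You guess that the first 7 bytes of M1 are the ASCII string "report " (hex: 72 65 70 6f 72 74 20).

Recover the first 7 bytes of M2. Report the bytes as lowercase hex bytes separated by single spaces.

First, c1 ⊕ c2 = (M1 ⊕ K) ⊕ (M2 ⊕ K) = M1 ⊕ M2, so the key drops out. Then M2 = (M1 ⊕ M2) ⊕ M1 over the first 7 bytes.
byte 0: (e2 XOR 94) XOR 72 = 76 XOR 72 = 04
byte 1: (b1 XOR 40) XOR 65 = f1 XOR 65 = 94
byte 2: (72 XOR bb) XOR 70 = c9 XOR 70 = b9
byte 3: (95 XOR c8) XOR 6f = 5d XOR 6f = 32
byte 4: (0e XOR 92) XOR 72 = 9c XOR 72 = ee
byte 5: (3c XOR e2) XOR 74 = de XOR 74 = aa
byte 6: (3a XOR b0) XOR 20 = 8a XOR 20 = aa

04 94 b9 32 ee aa aa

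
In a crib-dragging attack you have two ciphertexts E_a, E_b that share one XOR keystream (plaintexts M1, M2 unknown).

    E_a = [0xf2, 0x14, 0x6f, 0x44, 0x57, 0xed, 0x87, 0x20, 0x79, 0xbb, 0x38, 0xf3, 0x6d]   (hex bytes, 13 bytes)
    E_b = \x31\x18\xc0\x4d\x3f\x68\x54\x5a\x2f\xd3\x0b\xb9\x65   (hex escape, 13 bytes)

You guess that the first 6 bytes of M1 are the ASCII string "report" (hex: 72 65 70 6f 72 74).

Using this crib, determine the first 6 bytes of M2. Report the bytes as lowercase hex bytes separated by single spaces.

b1 69 df 66 1a f1

First, E_a ⊕ E_b = (M1 ⊕ K) ⊕ (M2 ⊕ K) = M1 ⊕ M2, so the key drops out. Then M2 = (M1 ⊕ M2) ⊕ M1 over the first 6 bytes.
byte 0: (f2 XOR 31) XOR 72 = c3 XOR 72 = b1
byte 1: (14 XOR 18) XOR 65 = 0c XOR 65 = 69
byte 2: (6f XOR c0) XOR 70 = af XOR 70 = df
byte 3: (44 XOR 4d) XOR 6f = 09 XOR 6f = 66
byte 4: (57 XOR 3f) XOR 72 = 68 XOR 72 = 1a
byte 5: (ed XOR 68) XOR 74 = 85 XOR 74 = f1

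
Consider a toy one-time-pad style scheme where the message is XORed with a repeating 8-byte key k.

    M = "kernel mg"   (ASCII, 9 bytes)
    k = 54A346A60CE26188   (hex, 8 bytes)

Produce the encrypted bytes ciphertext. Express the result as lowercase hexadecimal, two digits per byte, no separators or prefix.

The 8-byte key repeats, so the effective keystream is 54 a3 46 a6 0c e2 61 88 54.
byte 0: 6b XOR 54 = 3f
byte 1: 65 XOR a3 = c6
byte 2: 72 XOR 46 = 34
byte 3: 6e XOR a6 = c8
byte 4: 65 XOR 0c = 69
byte 5: 6c XOR e2 = 8e
byte 6: 20 XOR 61 = 41
byte 7: 6d XOR 88 = e5
byte 8: 67 XOR 54 = 33

3fc634c8698e41e533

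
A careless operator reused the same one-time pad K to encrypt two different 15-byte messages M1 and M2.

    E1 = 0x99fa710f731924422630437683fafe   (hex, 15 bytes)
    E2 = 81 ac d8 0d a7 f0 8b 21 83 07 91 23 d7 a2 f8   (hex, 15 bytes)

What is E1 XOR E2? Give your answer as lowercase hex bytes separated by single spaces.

E1 ⊕ E2 = (M1 ⊕ K) ⊕ (M2 ⊕ K) = M1 ⊕ M2 — the shared key cancels under XOR.
byte 0: 153 ⊕ 129 =  24
byte 1: 250 ⊕ 172 =  86
byte 2: 113 ⊕ 216 = 169
byte 3:  15 ⊕  13 =   2
byte 4: 115 ⊕ 167 = 212
byte 5:  25 ⊕ 240 = 233
byte 6:  36 ⊕ 139 = 175
byte 7:  66 ⊕  33 =  99
byte 8:  38 ⊕ 131 = 165
byte 9:  48 ⊕   7 =  55
byte 10:  67 ⊕ 145 = 210
byte 11: 118 ⊕  35 =  85
byte 12: 131 ⊕ 215 =  84
byte 13: 250 ⊕ 162 =  88
byte 14: 254 ⊕ 248 =   6

18 56 a9 02 d4 e9 af 63 a5 37 d2 55 54 58 06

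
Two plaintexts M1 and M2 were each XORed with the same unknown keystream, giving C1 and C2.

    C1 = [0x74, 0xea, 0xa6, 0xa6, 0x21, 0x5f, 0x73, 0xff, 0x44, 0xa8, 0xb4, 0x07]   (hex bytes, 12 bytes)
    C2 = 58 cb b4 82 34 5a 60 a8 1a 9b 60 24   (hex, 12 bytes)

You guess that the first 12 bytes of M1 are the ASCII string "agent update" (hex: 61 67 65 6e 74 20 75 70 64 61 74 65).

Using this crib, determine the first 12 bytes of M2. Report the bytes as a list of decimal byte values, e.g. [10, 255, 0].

First, C1 ⊕ C2 = (M1 ⊕ K) ⊕ (M2 ⊕ K) = M1 ⊕ M2, so the key drops out. Then M2 = (M1 ⊕ M2) ⊕ M1 over the first 12 bytes.
byte 0: (74 XOR 58) XOR 61 = 2c XOR 61 = 4d
byte 1: (ea XOR cb) XOR 67 = 21 XOR 67 = 46
byte 2: (a6 XOR b4) XOR 65 = 12 XOR 65 = 77
byte 3: (a6 XOR 82) XOR 6e = 24 XOR 6e = 4a
byte 4: (21 XOR 34) XOR 74 = 15 XOR 74 = 61
byte 5: (5f XOR 5a) XOR 20 = 05 XOR 20 = 25
byte 6: (73 XOR 60) XOR 75 = 13 XOR 75 = 66
byte 7: (ff XOR a8) XOR 70 = 57 XOR 70 = 27
byte 8: (44 XOR 1a) XOR 64 = 5e XOR 64 = 3a
byte 9: (a8 XOR 9b) XOR 61 = 33 XOR 61 = 52
byte 10: (b4 XOR 60) XOR 74 = d4 XOR 74 = a0
byte 11: (07 XOR 24) XOR 65 = 23 XOR 65 = 46

[77, 70, 119, 74, 97, 37, 102, 39, 58, 82, 160, 70]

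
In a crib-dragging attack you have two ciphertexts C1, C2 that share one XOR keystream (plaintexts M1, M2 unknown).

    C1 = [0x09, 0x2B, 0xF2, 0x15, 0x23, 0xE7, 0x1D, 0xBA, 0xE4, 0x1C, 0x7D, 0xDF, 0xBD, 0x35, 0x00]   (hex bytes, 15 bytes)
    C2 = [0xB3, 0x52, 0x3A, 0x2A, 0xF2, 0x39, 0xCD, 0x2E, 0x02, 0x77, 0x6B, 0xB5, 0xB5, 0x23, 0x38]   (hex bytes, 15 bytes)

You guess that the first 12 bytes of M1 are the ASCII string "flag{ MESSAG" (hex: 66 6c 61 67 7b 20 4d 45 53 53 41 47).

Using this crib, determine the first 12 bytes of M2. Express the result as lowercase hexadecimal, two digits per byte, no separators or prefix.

First, C1 ⊕ C2 = (M1 ⊕ K) ⊕ (M2 ⊕ K) = M1 ⊕ M2, so the key drops out. Then M2 = (M1 ⊕ M2) ⊕ M1 over the first 12 bytes.
byte 0: (09 ^ b3) ^ 66 = ba ^ 66 = dc
byte 1: (2b ^ 52) ^ 6c = 79 ^ 6c = 15
byte 2: (f2 ^ 3a) ^ 61 = c8 ^ 61 = a9
byte 3: (15 ^ 2a) ^ 67 = 3f ^ 67 = 58
byte 4: (23 ^ f2) ^ 7b = d1 ^ 7b = aa
byte 5: (e7 ^ 39) ^ 20 = de ^ 20 = fe
byte 6: (1d ^ cd) ^ 4d = d0 ^ 4d = 9d
byte 7: (ba ^ 2e) ^ 45 = 94 ^ 45 = d1
byte 8: (e4 ^ 02) ^ 53 = e6 ^ 53 = b5
byte 9: (1c ^ 77) ^ 53 = 6b ^ 53 = 38
byte 10: (7d ^ 6b) ^ 41 = 16 ^ 41 = 57
byte 11: (df ^ b5) ^ 47 = 6a ^ 47 = 2d

dc15a958aafe9dd1b538572d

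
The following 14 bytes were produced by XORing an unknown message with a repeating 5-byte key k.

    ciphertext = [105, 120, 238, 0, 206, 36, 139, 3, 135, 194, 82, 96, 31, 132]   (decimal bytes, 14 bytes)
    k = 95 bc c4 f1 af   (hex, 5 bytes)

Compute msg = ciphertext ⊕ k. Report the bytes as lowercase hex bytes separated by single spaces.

fc c4 2a f1 61 b1 37 c7 76 6d c7 dc db 75

The 5-byte key repeats, so the effective keystream is 95 bc c4 f1 af 95 bc c4 f1 af 95 bc c4 f1.
byte 0: 01101001 ^ 10010101 = 11111100
byte 1: 01111000 ^ 10111100 = 11000100
byte 2: 11101110 ^ 11000100 = 00101010
byte 3: 00000000 ^ 11110001 = 11110001
byte 4: 11001110 ^ 10101111 = 01100001
byte 5: 00100100 ^ 10010101 = 10110001
byte 6: 10001011 ^ 10111100 = 00110111
byte 7: 00000011 ^ 11000100 = 11000111
byte 8: 10000111 ^ 11110001 = 01110110
byte 9: 11000010 ^ 10101111 = 01101101
byte 10: 01010010 ^ 10010101 = 11000111
byte 11: 01100000 ^ 10111100 = 11011100
byte 12: 00011111 ^ 11000100 = 11011011
byte 13: 10000100 ^ 11110001 = 01110101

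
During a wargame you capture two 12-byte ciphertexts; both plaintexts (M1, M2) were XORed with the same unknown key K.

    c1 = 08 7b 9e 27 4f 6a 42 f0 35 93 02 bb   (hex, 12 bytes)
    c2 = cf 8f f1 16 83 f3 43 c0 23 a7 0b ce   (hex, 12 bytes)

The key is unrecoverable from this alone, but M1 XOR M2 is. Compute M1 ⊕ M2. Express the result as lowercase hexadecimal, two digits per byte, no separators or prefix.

c1 ⊕ c2 = (M1 ⊕ K) ⊕ (M2 ⊕ K) = M1 ⊕ M2 — the shared key cancels under XOR.
  8 xor 207 = 199
123 xor 143 = 244
158 xor 241 = 111
 39 xor  22 =  49
 79 xor 131 = 204
106 xor 243 = 153
 66 xor  67 =   1
240 xor 192 =  48
 53 xor  35 =  22
147 xor 167 =  52
  2 xor  11 =   9
187 xor 206 = 117

c7f46f31cc99013016340975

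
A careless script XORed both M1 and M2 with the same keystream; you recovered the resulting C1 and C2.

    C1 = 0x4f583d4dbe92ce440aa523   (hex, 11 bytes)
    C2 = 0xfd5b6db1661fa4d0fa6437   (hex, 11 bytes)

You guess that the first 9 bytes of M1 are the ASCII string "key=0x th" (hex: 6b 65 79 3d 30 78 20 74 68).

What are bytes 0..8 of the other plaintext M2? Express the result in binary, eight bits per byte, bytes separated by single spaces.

First, C1 ⊕ C2 = (M1 ⊕ K) ⊕ (M2 ⊕ K) = M1 ⊕ M2, so the key drops out. Then M2 = (M1 ⊕ M2) ⊕ M1 over the first 9 bytes.
byte 0: (4f ^ fd) ^ 6b = b2 ^ 6b = d9
byte 1: (58 ^ 5b) ^ 65 = 03 ^ 65 = 66
byte 2: (3d ^ 6d) ^ 79 = 50 ^ 79 = 29
byte 3: (4d ^ b1) ^ 3d = fc ^ 3d = c1
byte 4: (be ^ 66) ^ 30 = d8 ^ 30 = e8
byte 5: (92 ^ 1f) ^ 78 = 8d ^ 78 = f5
byte 6: (ce ^ a4) ^ 20 = 6a ^ 20 = 4a
byte 7: (44 ^ d0) ^ 74 = 94 ^ 74 = e0
byte 8: (0a ^ fa) ^ 68 = f0 ^ 68 = 98

11011001 01100110 00101001 11000001 11101000 11110101 01001010 11100000 10011000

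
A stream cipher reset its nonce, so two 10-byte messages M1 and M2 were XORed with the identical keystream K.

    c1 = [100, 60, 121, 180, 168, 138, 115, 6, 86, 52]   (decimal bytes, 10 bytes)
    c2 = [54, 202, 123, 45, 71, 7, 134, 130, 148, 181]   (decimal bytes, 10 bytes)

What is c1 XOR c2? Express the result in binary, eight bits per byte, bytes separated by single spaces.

c1 ⊕ c2 = (M1 ⊕ K) ⊕ (M2 ⊕ K) = M1 ⊕ M2 — the shared key cancels under XOR.
byte 0: 64 XOR 36 = 52
byte 1: 3c XOR ca = f6
byte 2: 79 XOR 7b = 02
byte 3: b4 XOR 2d = 99
byte 4: a8 XOR 47 = ef
byte 5: 8a XOR 07 = 8d
byte 6: 73 XOR 86 = f5
byte 7: 06 XOR 82 = 84
byte 8: 56 XOR 94 = c2
byte 9: 34 XOR b5 = 81

01010010 11110110 00000010 10011001 11101111 10001101 11110101 10000100 11000010 10000001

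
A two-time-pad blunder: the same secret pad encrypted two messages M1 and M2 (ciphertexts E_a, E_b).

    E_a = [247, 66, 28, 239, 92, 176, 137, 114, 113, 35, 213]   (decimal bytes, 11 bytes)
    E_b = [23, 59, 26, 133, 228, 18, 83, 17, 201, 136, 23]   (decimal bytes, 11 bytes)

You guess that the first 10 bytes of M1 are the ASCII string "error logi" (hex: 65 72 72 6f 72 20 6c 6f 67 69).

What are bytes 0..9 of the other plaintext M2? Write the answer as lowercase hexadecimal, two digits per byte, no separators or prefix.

850b7405ca82b60cdfc2

First, E_a ⊕ E_b = (M1 ⊕ K) ⊕ (M2 ⊕ K) = M1 ⊕ M2, so the key drops out. Then M2 = (M1 ⊕ M2) ⊕ M1 over the first 10 bytes.
byte 0: (f7 ⊕ 17) ⊕ 65 = e0 ⊕ 65 = 85
byte 1: (42 ⊕ 3b) ⊕ 72 = 79 ⊕ 72 = 0b
byte 2: (1c ⊕ 1a) ⊕ 72 = 06 ⊕ 72 = 74
byte 3: (ef ⊕ 85) ⊕ 6f = 6a ⊕ 6f = 05
byte 4: (5c ⊕ e4) ⊕ 72 = b8 ⊕ 72 = ca
byte 5: (b0 ⊕ 12) ⊕ 20 = a2 ⊕ 20 = 82
byte 6: (89 ⊕ 53) ⊕ 6c = da ⊕ 6c = b6
byte 7: (72 ⊕ 11) ⊕ 6f = 63 ⊕ 6f = 0c
byte 8: (71 ⊕ c9) ⊕ 67 = b8 ⊕ 67 = df
byte 9: (23 ⊕ 88) ⊕ 69 = ab ⊕ 69 = c2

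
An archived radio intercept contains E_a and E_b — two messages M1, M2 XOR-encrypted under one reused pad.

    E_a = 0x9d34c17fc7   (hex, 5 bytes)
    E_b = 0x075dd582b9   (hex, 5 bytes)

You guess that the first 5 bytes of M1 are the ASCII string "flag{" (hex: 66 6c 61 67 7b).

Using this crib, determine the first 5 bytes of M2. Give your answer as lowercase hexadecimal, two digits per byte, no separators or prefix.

fc05759a05

First, E_a ⊕ E_b = (M1 ⊕ K) ⊕ (M2 ⊕ K) = M1 ⊕ M2, so the key drops out. Then M2 = (M1 ⊕ M2) ⊕ M1 over the first 5 bytes.
byte 0: (9d XOR 07) XOR 66 = 9a XOR 66 = fc
byte 1: (34 XOR 5d) XOR 6c = 69 XOR 6c = 05
byte 2: (c1 XOR d5) XOR 61 = 14 XOR 61 = 75
byte 3: (7f XOR 82) XOR 67 = fd XOR 67 = 9a
byte 4: (c7 XOR b9) XOR 7b = 7e XOR 7b = 05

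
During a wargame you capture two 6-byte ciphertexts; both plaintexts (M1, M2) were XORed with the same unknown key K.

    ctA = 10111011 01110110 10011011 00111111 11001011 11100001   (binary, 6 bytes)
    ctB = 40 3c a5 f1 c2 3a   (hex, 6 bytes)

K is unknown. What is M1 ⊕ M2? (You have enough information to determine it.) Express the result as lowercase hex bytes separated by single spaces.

ctA ⊕ ctB = (M1 ⊕ K) ⊕ (M2 ⊕ K) = M1 ⊕ M2 — the shared key cancels under XOR.
187 xor  64 = 251
118 xor  60 =  74
155 xor 165 =  62
 63 xor 241 = 206
203 xor 194 =   9
225 xor  58 = 219

fb 4a 3e ce 09 db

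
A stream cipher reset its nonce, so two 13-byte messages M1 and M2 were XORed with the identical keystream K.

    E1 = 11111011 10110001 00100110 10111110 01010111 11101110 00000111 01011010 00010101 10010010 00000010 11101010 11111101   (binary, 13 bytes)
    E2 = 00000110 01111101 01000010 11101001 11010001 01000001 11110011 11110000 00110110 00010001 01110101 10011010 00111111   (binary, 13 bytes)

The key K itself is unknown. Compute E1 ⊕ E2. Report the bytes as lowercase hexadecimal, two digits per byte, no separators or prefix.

fdcc645786aff4aa23837770c2

E1 ⊕ E2 = (M1 ⊕ K) ⊕ (M2 ⊕ K) = M1 ⊕ M2 — the shared key cancels under XOR.
fb xor 06 = fd
b1 xor 7d = cc
26 xor 42 = 64
be xor e9 = 57
57 xor d1 = 86
ee xor 41 = af
07 xor f3 = f4
5a xor f0 = aa
15 xor 36 = 23
92 xor 11 = 83
02 xor 75 = 77
ea xor 9a = 70
fd xor 3f = c2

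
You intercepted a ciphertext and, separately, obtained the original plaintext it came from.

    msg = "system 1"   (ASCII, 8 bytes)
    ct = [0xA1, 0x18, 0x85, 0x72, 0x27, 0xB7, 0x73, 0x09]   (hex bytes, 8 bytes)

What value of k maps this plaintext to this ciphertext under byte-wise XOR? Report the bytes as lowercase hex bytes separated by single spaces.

Since ct = msg ⊕ k, XORing both sides with msg gives k = msg ⊕ ct.
115 ⊕ 161 = 210
121 ⊕  24 =  97
115 ⊕ 133 = 246
116 ⊕ 114 =   6
101 ⊕  39 =  66
109 ⊕ 183 = 218
 32 ⊕ 115 =  83
 49 ⊕   9 =  56

d2 61 f6 06 42 da 53 38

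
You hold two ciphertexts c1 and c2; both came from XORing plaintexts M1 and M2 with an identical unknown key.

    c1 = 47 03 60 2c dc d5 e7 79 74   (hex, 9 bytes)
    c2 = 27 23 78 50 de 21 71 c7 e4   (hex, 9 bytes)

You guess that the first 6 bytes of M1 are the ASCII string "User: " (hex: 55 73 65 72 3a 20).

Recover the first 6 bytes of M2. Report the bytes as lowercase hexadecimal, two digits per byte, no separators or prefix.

35537d0e38d4

First, c1 ⊕ c2 = (M1 ⊕ K) ⊕ (M2 ⊕ K) = M1 ⊕ M2, so the key drops out. Then M2 = (M1 ⊕ M2) ⊕ M1 over the first 6 bytes.
byte 0: (47 ^ 27) ^ 55 = 60 ^ 55 = 35
byte 1: (03 ^ 23) ^ 73 = 20 ^ 73 = 53
byte 2: (60 ^ 78) ^ 65 = 18 ^ 65 = 7d
byte 3: (2c ^ 50) ^ 72 = 7c ^ 72 = 0e
byte 4: (dc ^ de) ^ 3a = 02 ^ 3a = 38
byte 5: (d5 ^ 21) ^ 20 = f4 ^ 20 = d4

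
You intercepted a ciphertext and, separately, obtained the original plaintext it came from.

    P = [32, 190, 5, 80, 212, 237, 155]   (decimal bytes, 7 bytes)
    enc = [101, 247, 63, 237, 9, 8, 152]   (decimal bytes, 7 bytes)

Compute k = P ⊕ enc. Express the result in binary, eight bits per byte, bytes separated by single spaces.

Since enc = P ⊕ k, XORing both sides with P gives k = P ⊕ enc.
 32 XOR 101 =  69
190 XOR 247 =  73
  5 XOR  63 =  58
 80 XOR 237 = 189
212 XOR   9 = 221
237 XOR   8 = 229
155 XOR 152 =   3

01000101 01001001 00111010 10111101 11011101 11100101 00000011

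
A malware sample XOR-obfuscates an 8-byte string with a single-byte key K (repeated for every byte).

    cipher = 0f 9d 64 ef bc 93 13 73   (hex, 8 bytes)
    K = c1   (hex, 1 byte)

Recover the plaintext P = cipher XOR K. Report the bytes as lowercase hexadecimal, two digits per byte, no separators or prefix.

ce5ca52e7d52d2b2

The 1-byte key repeats, so the effective keystream is c1 c1 c1 c1 c1 c1 c1 c1.
byte 0:  15 xor 193 = 206
byte 1: 157 xor 193 =  92
byte 2: 100 xor 193 = 165
byte 3: 239 xor 193 =  46
byte 4: 188 xor 193 = 125
byte 5: 147 xor 193 =  82
byte 6:  19 xor 193 = 210
byte 7: 115 xor 193 = 178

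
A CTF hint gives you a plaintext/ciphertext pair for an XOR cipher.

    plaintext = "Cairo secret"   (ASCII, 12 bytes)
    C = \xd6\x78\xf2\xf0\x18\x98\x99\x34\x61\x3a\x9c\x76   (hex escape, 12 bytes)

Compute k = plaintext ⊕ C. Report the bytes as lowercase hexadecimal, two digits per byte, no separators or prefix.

95199b8277b8ea510248f902

Since C = plaintext ⊕ k, XORing both sides with plaintext gives k = plaintext ⊕ C.
byte 0: 01000011 ⊕ 11010110 = 10010101
byte 1: 01100001 ⊕ 01111000 = 00011001
byte 2: 01101001 ⊕ 11110010 = 10011011
byte 3: 01110010 ⊕ 11110000 = 10000010
byte 4: 01101111 ⊕ 00011000 = 01110111
byte 5: 00100000 ⊕ 10011000 = 10111000
byte 6: 01110011 ⊕ 10011001 = 11101010
byte 7: 01100101 ⊕ 00110100 = 01010001
byte 8: 01100011 ⊕ 01100001 = 00000010
byte 9: 01110010 ⊕ 00111010 = 01001000
byte 10: 01100101 ⊕ 10011100 = 11111001
byte 11: 01110100 ⊕ 01110110 = 00000010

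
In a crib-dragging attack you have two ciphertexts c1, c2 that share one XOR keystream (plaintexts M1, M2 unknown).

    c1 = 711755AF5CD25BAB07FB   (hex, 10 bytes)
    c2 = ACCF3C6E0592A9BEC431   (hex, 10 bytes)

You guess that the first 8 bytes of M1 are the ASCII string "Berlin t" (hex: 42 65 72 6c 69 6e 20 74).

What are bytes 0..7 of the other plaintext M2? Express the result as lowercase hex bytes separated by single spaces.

First, c1 ⊕ c2 = (M1 ⊕ K) ⊕ (M2 ⊕ K) = M1 ⊕ M2, so the key drops out. Then M2 = (M1 ⊕ M2) ⊕ M1 over the first 8 bytes.
byte 0: (71 xor ac) xor 42 = dd xor 42 = 9f
byte 1: (17 xor cf) xor 65 = d8 xor 65 = bd
byte 2: (55 xor 3c) xor 72 = 69 xor 72 = 1b
byte 3: (af xor 6e) xor 6c = c1 xor 6c = ad
byte 4: (5c xor 05) xor 69 = 59 xor 69 = 30
byte 5: (d2 xor 92) xor 6e = 40 xor 6e = 2e
byte 6: (5b xor a9) xor 20 = f2 xor 20 = d2
byte 7: (ab xor be) xor 74 = 15 xor 74 = 61

9f bd 1b ad 30 2e d2 61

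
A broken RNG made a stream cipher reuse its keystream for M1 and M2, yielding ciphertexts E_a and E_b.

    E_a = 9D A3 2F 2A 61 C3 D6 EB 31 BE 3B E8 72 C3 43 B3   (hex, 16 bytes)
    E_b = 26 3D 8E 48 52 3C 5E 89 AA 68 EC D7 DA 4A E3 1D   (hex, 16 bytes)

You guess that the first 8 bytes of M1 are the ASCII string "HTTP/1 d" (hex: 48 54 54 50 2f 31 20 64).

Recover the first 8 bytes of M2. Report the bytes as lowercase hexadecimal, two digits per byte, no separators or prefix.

f3caf5321ccea806

First, E_a ⊕ E_b = (M1 ⊕ K) ⊕ (M2 ⊕ K) = M1 ⊕ M2, so the key drops out. Then M2 = (M1 ⊕ M2) ⊕ M1 over the first 8 bytes.
byte 0: (9d ^ 26) ^ 48 = bb ^ 48 = f3
byte 1: (a3 ^ 3d) ^ 54 = 9e ^ 54 = ca
byte 2: (2f ^ 8e) ^ 54 = a1 ^ 54 = f5
byte 3: (2a ^ 48) ^ 50 = 62 ^ 50 = 32
byte 4: (61 ^ 52) ^ 2f = 33 ^ 2f = 1c
byte 5: (c3 ^ 3c) ^ 31 = ff ^ 31 = ce
byte 6: (d6 ^ 5e) ^ 20 = 88 ^ 20 = a8
byte 7: (eb ^ 89) ^ 64 = 62 ^ 64 = 06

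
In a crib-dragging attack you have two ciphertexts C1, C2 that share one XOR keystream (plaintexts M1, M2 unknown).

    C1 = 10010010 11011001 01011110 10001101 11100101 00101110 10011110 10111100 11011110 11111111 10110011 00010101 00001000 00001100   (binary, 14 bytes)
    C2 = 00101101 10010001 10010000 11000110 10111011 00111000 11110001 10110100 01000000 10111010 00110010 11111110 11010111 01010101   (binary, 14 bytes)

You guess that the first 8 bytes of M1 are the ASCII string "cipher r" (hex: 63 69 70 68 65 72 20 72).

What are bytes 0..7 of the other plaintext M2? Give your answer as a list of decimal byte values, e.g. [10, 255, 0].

[220, 33, 190, 35, 59, 100, 79, 122]

First, C1 ⊕ C2 = (M1 ⊕ K) ⊕ (M2 ⊕ K) = M1 ⊕ M2, so the key drops out. Then M2 = (M1 ⊕ M2) ⊕ M1 over the first 8 bytes.
byte 0: (92 xor 2d) xor 63 = bf xor 63 = dc
byte 1: (d9 xor 91) xor 69 = 48 xor 69 = 21
byte 2: (5e xor 90) xor 70 = ce xor 70 = be
byte 3: (8d xor c6) xor 68 = 4b xor 68 = 23
byte 4: (e5 xor bb) xor 65 = 5e xor 65 = 3b
byte 5: (2e xor 38) xor 72 = 16 xor 72 = 64
byte 6: (9e xor f1) xor 20 = 6f xor 20 = 4f
byte 7: (bc xor b4) xor 72 = 08 xor 72 = 7a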